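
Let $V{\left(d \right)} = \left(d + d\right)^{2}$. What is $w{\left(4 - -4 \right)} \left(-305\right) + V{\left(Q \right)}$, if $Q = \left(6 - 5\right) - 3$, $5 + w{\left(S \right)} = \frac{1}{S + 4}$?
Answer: $\frac{18187}{12} \approx 1515.6$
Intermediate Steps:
$w{\left(S \right)} = -5 + \frac{1}{4 + S}$ ($w{\left(S \right)} = -5 + \frac{1}{S + 4} = -5 + \frac{1}{4 + S}$)
$Q = -2$ ($Q = 1 - 3 = -2$)
$V{\left(d \right)} = 4 d^{2}$ ($V{\left(d \right)} = \left(2 d\right)^{2} = 4 d^{2}$)
$w{\left(4 - -4 \right)} \left(-305\right) + V{\left(Q \right)} = \frac{-19 - 5 \left(4 - -4\right)}{4 + \left(4 - -4\right)} \left(-305\right) + 4 \left(-2\right)^{2} = \frac{-19 - 5 \left(4 + 4\right)}{4 + \left(4 + 4\right)} \left(-305\right) + 4 \cdot 4 = \frac{-19 - 40}{4 + 8} \left(-305\right) + 16 = \frac{-19 - 40}{12} \left(-305\right) + 16 = \frac{1}{12} \left(-59\right) \left(-305\right) + 16 = \left(- \frac{59}{12}\right) \left(-305\right) + 16 = \frac{17995}{12} + 16 = \frac{18187}{12}$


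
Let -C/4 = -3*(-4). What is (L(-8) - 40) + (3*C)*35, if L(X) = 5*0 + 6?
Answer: -5074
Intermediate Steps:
L(X) = 6 (L(X) = 0 + 6 = 6)
C = -48 (C = -(-12)*(-4) = -4*12 = -48)
(L(-8) - 40) + (3*C)*35 = (6 - 40) + (3*(-48))*35 = -34 - 144*35 = -34 - 5040 = -5074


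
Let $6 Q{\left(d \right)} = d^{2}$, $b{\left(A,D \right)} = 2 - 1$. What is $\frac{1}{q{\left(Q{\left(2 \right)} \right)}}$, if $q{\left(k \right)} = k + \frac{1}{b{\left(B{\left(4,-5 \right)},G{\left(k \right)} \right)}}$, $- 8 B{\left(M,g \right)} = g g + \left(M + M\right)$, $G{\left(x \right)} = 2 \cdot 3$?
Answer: $\frac{3}{5} \approx 0.6$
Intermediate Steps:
$G{\left(x \right)} = 6$
$B{\left(M,g \right)} = - \frac{M}{4} - \frac{g^{2}}{8}$ ($B{\left(M,g \right)} = - \frac{g g + \left(M + M\right)}{8} = - \frac{g^{2} + 2 M}{8} = - \frac{M}{4} - \frac{g^{2}}{8}$)
$b{\left(A,D \right)} = 1$ ($b{\left(A,D \right)} = 2 - 1 = 1$)
$Q{\left(d \right)} = \frac{d^{2}}{6}$
$q{\left(k \right)} = 1 + k$ ($q{\left(k \right)} = k + 1^{-1} = k + 1 = 1 + k$)
$\frac{1}{q{\left(Q{\left(2 \right)} \right)}} = \frac{1}{1 + \frac{2^{2}}{6}} = \frac{1}{1 + \frac{1}{6} \cdot 4} = \frac{1}{1 + \frac{2}{3}} = \frac{1}{\frac{5}{3}} = \frac{3}{5}$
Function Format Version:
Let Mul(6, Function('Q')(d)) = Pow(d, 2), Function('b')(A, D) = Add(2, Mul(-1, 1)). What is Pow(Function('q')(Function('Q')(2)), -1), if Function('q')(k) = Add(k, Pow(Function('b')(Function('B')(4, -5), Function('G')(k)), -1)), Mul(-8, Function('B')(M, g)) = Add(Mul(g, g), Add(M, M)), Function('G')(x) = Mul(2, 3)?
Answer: Rational(3, 5) ≈ 0.60000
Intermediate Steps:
Function('G')(x) = 6
Function('B')(M, g) = Add(Mul(Rational(-1, 4), M), Mul(Rational(-1, 8), Pow(g, 2))) (Function('B')(M, g) = Mul(Rational(-1, 8), Add(Mul(g, g), Add(M, M))) = Mul(Rational(-1, 8), Add(Pow(g, 2), Mul(2, M))) = Add(Mul(Rational(-1, 4), M), Mul(Rational(-1, 8), Pow(g, 2))))
Function('b')(A, D) = 1 (Function('b')(A, D) = Add(2, -1) = 1)
Function('Q')(d) = Mul(Rational(1, 6), Pow(d, 2))
Function('q')(k) = Add(1, k) (Function('q')(k) = Add(k, Pow(1, -1)) = Add(k, 1) = Add(1, k))
Pow(Function('q')(Function('Q')(2)), -1) = Pow(Add(1, Mul(Rational(1, 6), Pow(2, 2))), -1) = Pow(Add(1, Mul(Rational(1, 6), 4)), -1) = Pow(Add(1, Rational(2, 3)), -1) = Pow(Rational(5, 3), -1) = Rational(3, 5)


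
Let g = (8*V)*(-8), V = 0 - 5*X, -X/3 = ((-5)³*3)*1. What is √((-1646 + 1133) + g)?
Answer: 3*√39943 ≈ 599.57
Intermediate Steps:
X = 1125 (X = -3*(-5)³*3 = -3*(-125*3) = -(-1125) = -3*(-375) = 1125)
V = -5625 (V = 0 - 5*1125 = 0 - 5625 = -5625)
g = 360000 (g = (8*(-5625))*(-8) = -45000*(-8) = 360000)
√((-1646 + 1133) + g) = √((-1646 + 1133) + 360000) = √(-513 + 360000) = √359487 = 3*√39943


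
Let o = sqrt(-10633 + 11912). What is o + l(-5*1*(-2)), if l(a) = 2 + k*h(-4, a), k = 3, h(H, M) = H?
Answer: -10 + sqrt(1279) ≈ 25.763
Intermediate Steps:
o = sqrt(1279) ≈ 35.763
l(a) = -10 (l(a) = 2 + 3*(-4) = 2 - 12 = -10)
o + l(-5*1*(-2)) = sqrt(1279) - 10 = -10 + sqrt(1279)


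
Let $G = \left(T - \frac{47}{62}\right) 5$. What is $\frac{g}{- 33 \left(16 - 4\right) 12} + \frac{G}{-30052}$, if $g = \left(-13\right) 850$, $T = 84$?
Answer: $\frac{58142045}{25153524} \approx 2.3115$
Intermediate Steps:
$G = \frac{25805}{62}$ ($G = \left(84 - \frac{47}{62}\right) 5 = \frac{5161}{62} \cdot 5 = \frac{25805}{62} \approx 416.21$)
$g = -11050$
$\frac{g}{- 33 \left(16 - 4\right) 12} + \frac{G}{-30052} = - \frac{11050}{- 33 \left(16 - 4\right) 12} + \frac{25805}{62 \left(-30052\right)} = - \frac{11050}{\left(-33\right) 12 \cdot 12} + \frac{25805}{62} \left(- \frac{1}{30052}\right) = - \frac{11050}{\left(-396\right) 12} - \frac{25805}{1863224} = - \frac{11050}{-4752} - \frac{25805}{1863224} = \left(-11050\right) \left(- \frac{1}{4752}\right) - \frac{25805}{1863224} = \frac{5525}{2376} - \frac{25805}{1863224} = \frac{58142045}{25153524}$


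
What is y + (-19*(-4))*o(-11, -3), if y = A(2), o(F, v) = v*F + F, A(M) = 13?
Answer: 1685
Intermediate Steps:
o(F, v) = F + F*v (o(F, v) = F*v + F = F + F*v)
y = 13
y + (-19*(-4))*o(-11, -3) = 13 + (-19*(-4))*(-11*(1 - 3)) = 13 + 76*(-11*(-2)) = 13 + 76*22 = 13 + 1672 = 1685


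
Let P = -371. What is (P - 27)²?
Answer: 158404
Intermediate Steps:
(P - 27)² = (-371 - 27)² = (-398)² = 158404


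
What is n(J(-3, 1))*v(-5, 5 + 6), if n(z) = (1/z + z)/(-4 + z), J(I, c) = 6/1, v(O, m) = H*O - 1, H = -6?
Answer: 1073/12 ≈ 89.417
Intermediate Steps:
v(O, m) = -1 - 6*O (v(O, m) = -6*O - 1 = -1 - 6*O)
J(I, c) = 6 (J(I, c) = 6*1 = 6)
n(z) = (z + 1/z)/(-4 + z) (n(z) = (1/z + z)/(-4 + z) = (z + 1/z)/(-4 + z))
n(J(-3, 1))*v(-5, 5 + 6) = ((1 + 6²)/(6*(-4 + 6)))*(-1 - 6*(-5)) = ((⅙)*(1 + 36)/2)*(-1 + 30) = ((⅙)*(½)*37)*29 = (37/12)*29 = 1073/12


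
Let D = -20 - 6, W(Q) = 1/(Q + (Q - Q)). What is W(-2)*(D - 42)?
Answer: 34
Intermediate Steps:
W(Q) = 1/Q (W(Q) = 1/(Q + 0) = 1/Q)
D = -26
W(-2)*(D - 42) = (-26 - 42)/(-2) = -½*(-68) = 34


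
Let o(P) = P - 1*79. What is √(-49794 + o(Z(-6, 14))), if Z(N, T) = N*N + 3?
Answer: I*√49834 ≈ 223.24*I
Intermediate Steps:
Z(N, T) = 3 + N² (Z(N, T) = N² + 3 = 3 + N²)
o(P) = -79 + P (o(P) = P - 79 = -79 + P)
√(-49794 + o(Z(-6, 14))) = √(-49794 + (-79 + (3 + (-6)²))) = √(-49794 + (-79 + (3 + 36))) = √(-49794 + (-79 + 39)) = √(-49794 - 40) = √(-49834) = I*√49834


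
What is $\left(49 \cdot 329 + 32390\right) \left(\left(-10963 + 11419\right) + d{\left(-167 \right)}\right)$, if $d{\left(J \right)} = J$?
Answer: $14019679$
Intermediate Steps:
$\left(49 \cdot 329 + 32390\right) \left(\left(-10963 + 11419\right) + d{\left(-167 \right)}\right) = \left(49 \cdot 329 + 32390\right) \left(\left(-10963 + 11419\right) - 167\right) = \left(16121 + 32390\right) \left(456 - 167\right) = 48511 \cdot 289 = 14019679$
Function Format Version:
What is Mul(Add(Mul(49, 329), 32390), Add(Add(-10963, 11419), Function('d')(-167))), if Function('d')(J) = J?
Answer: 14019679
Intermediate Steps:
Mul(Add(Mul(49, 329), 32390), Add(Add(-10963, 11419), Function('d')(-167))) = Mul(Add(Mul(49, 329), 32390), Add(Add(-10963, 11419), -167)) = Mul(Add(16121, 32390), Add(456, -167)) = Mul(48511, 289) = 14019679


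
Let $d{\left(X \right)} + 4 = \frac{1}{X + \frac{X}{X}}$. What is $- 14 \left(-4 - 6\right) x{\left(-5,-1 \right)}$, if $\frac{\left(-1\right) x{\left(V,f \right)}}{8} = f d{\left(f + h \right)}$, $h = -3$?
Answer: $- \frac{14560}{3} \approx -4853.3$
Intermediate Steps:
$d{\left(X \right)} = -4 + \frac{1}{1 + X}$ ($d{\left(X \right)} = -4 + \frac{1}{X + \frac{X}{X}} = -4 + \frac{1}{X + 1} = -4 + \frac{1}{1 + X}$)
$x{\left(V,f \right)} = - \frac{8 f \left(9 - 4 f\right)}{-2 + f}$ ($x{\left(V,f \right)} = - 8 f \frac{-3 - 4 \left(f - 3\right)}{1 + \left(f - 3\right)} = - 8 f \frac{-3 - 4 \left(-3 + f\right)}{1 + \left(-3 + f\right)} = - 8 f \frac{-3 - \left(-12 + 4 f\right)}{-2 + f} = - 8 f \frac{9 - 4 f}{-2 + f} = - 8 \frac{f \left(9 - 4 f\right)}{-2 + f} = - \frac{8 f \left(9 - 4 f\right)}{-2 + f}$)
$- 14 \left(-4 - 6\right) x{\left(-5,-1 \right)} = - 14 \left(-4 - 6\right) 8 \left(-1\right) \frac{1}{-2 - 1} \left(-9 + 4 \left(-1\right)\right) = - 14 \left(-4 - 6\right) 8 \left(-1\right) \frac{1}{-3} \left(-9 - 4\right) = \left(-14\right) \left(-10\right) 8 \left(-1\right) \left(- \frac{1}{3}\right) \left(-13\right) = 140 \left(- \frac{104}{3}\right) = - \frac{14560}{3}$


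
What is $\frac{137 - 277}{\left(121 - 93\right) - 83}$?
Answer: $\frac{28}{11} \approx 2.5455$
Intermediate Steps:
$\frac{137 - 277}{\left(121 - 93\right) - 83} = - \frac{140}{\left(121 - 93\right) - 83} = - \frac{140}{28 - 83} = - \frac{140}{-55} = \left(-140\right) \left(- \frac{1}{55}\right) = \frac{28}{11}$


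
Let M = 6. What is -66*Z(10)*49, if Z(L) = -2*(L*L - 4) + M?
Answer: 601524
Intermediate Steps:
Z(L) = 14 - 2*L² (Z(L) = -2*(L*L - 4) + 6 = -2*(L² - 4) + 6 = -2*(-4 + L²) + 6 = (8 - 2*L²) + 6 = 14 - 2*L²)
-66*Z(10)*49 = -66*(14 - 2*10²)*49 = -66*(14 - 2*100)*49 = -66*(14 - 200)*49 = -66*(-186)*49 = 12276*49 = 601524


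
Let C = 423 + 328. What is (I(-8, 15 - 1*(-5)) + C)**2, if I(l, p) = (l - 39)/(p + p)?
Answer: 899580049/1600 ≈ 5.6224e+5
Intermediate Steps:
I(l, p) = (-39 + l)/(2*p) (I(l, p) = (-39 + l)/((2*p)) = (-39 + l)*(1/(2*p)) = (-39 + l)/(2*p))
C = 751
(I(-8, 15 - 1*(-5)) + C)**2 = ((-39 - 8)/(2*(15 - 1*(-5))) + 751)**2 = ((1/2)*(-47)/(15 + 5) + 751)**2 = ((1/2)*(-47)/20 + 751)**2 = ((1/2)*(1/20)*(-47) + 751)**2 = (-47/40 + 751)**2 = (29993/40)**2 = 899580049/1600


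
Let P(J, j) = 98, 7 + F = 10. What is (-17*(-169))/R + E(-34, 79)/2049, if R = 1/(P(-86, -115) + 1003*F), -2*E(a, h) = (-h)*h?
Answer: 36580438519/4098 ≈ 8.9264e+6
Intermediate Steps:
F = 3 (F = -7 + 10 = 3)
E(a, h) = h²/2 (E(a, h) = -(-h)*h/2 = -(-1)*h²/2 = h²/2)
R = 1/3107 (R = 1/(98 + 1003*3) = 1/(98 + 3009) = 1/3107 ≈ 0.00032185)
(-17*(-169))/R + E(-34, 79)/2049 = (-17*(-169))/(1/3107) + ((½)*79²)/2049 = 2873*3107 + ((½)*6241)*(1/2049) = 8926411 + (6241/2)*(1/2049) = 8926411 + 6241/4098 = 36580438519/4098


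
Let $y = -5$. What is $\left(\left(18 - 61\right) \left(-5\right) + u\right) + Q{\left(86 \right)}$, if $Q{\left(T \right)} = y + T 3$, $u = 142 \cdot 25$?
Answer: $4018$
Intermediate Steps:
$u = 3550$
$Q{\left(T \right)} = -5 + 3 T$ ($Q{\left(T \right)} = -5 + T 3 = -5 + 3 T$)
$\left(\left(18 - 61\right) \left(-5\right) + u\right) + Q{\left(86 \right)} = \left(\left(18 - 61\right) \left(-5\right) + 3550\right) + \left(-5 + 3 \cdot 86\right) = \left(\left(-43\right) \left(-5\right) + 3550\right) + \left(-5 + 258\right) = \left(215 + 3550\right) + 253 = 3765 + 253 = 4018$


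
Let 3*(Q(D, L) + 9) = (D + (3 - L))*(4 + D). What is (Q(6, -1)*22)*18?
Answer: 9636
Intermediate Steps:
Q(D, L) = -9 + (4 + D)*(3 + D - L)/3 (Q(D, L) = -9 + ((D + (3 - L))*(4 + D))/3 = -9 + ((3 + D - L)*(4 + D))/3 = -9 + ((4 + D)*(3 + D - L))/3 = -9 + (4 + D)*(3 + D - L)/3)
(Q(6, -1)*22)*18 = ((-5 - 4/3*(-1) + (⅓)*6² + (7/3)*6 - ⅓*6*(-1))*22)*18 = ((-5 + 4/3 + (⅓)*36 + 14 + 2)*22)*18 = ((-5 + 4/3 + 12 + 14 + 2)*22)*18 = ((73/3)*22)*18 = (1606/3)*18 = 9636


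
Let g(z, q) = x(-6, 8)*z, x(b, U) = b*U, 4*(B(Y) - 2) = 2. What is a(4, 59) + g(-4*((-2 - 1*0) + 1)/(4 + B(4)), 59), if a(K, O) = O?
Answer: 383/13 ≈ 29.462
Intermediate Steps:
B(Y) = 5/2 (B(Y) = 2 + (1/4)*2 = 2 + 1/2 = 5/2)
x(b, U) = U*b
g(z, q) = -48*z (g(z, q) = (8*(-6))*z = -48*z)
a(4, 59) + g(-4*((-2 - 1*0) + 1)/(4 + B(4)), 59) = 59 - (-192)*((-2 - 1*0) + 1)/(4 + 5/2) = 59 - (-192)*((-2 + 0) + 1)/(13/2) = 59 - (-192)*(-2 + 1)*(2/13) = 59 - (-192)*(-1*2/13) = 59 - (-192)*(-2)/13 = 59 - 48*8/13 = 59 - 384/13 = 383/13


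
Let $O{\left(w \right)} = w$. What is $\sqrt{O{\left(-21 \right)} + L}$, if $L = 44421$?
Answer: $20 \sqrt{111} \approx 210.71$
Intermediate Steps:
$\sqrt{O{\left(-21 \right)} + L} = \sqrt{-21 + 44421} = \sqrt{44400} = 20 \sqrt{111}$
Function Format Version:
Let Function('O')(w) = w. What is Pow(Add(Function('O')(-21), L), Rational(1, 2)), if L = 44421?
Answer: Mul(20, Pow(111, Rational(1, 2))) ≈ 210.71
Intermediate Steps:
Pow(Add(Function('O')(-21), L), Rational(1, 2)) = Pow(Add(-21, 44421), Rational(1, 2)) = Pow(44400, Rational(1, 2)) = Mul(20, Pow(111, Rational(1, 2)))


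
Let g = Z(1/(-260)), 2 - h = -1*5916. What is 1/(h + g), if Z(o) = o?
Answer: 260/1538679 ≈ 0.00016898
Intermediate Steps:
h = 5918 (h = 2 - (-1)*5916 = 2 - 1*(-5916) = 2 + 5916 = 5918)
g = -1/260 (g = 1/(-260) = -1/260 ≈ -0.0038462)
1/(h + g) = 1/(5918 - 1/260) = 1/(1538679/260) = 260/1538679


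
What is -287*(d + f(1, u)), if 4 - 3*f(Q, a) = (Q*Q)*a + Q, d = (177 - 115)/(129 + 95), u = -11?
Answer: -68101/48 ≈ -1418.8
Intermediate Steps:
d = 31/112 (d = 62/224 = 62*(1/224) = 31/112 ≈ 0.27679)
f(Q, a) = 4/3 - Q/3 - a*Q²/3 (f(Q, a) = 4/3 - ((Q*Q)*a + Q)/3 = 4/3 - (Q²*a + Q)/3 = 4/3 - (a*Q² + Q)/3 = 4/3 - (Q + a*Q²)/3 = 4/3 + (-Q/3 - a*Q²/3) = 4/3 - Q/3 - a*Q²/3)
-287*(d + f(1, u)) = -287*(31/112 + (4/3 - ⅓*1 - ⅓*(-11)*1²)) = -287*(31/112 + (4/3 - ⅓ - ⅓*(-11)*1)) = -287*(31/112 + (4/3 - ⅓ + 11/3)) = -287*(31/112 + 14/3) = -287*1661/336 = -68101/48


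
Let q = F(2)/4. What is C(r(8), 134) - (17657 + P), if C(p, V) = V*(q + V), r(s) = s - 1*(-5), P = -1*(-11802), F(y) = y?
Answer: -11436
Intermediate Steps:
P = 11802
q = ½ (q = 2/4 = 2*(¼) = ½ ≈ 0.50000)
r(s) = 5 + s (r(s) = s + 5 = 5 + s)
C(p, V) = V*(½ + V)
C(r(8), 134) - (17657 + P) = 134*(½ + 134) - (17657 + 11802) = 134*(269/2) - 1*29459 = 18023 - 29459 = -11436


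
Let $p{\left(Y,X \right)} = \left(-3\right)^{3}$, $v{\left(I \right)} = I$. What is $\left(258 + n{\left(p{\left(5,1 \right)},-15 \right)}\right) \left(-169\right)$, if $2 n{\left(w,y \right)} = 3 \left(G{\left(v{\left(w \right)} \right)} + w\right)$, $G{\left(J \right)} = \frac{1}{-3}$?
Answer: $-36673$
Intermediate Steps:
$p{\left(Y,X \right)} = -27$
$G{\left(J \right)} = - \frac{1}{3}$
$n{\left(w,y \right)} = - \frac{1}{2} + \frac{3 w}{2}$ ($n{\left(w,y \right)} = \frac{3 \left(- \frac{1}{3} + w\right)}{2} = \frac{-1 + 3 w}{2} = - \frac{1}{2} + \frac{3 w}{2}$)
$\left(258 + n{\left(p{\left(5,1 \right)},-15 \right)}\right) \left(-169\right) = \left(258 + \left(- \frac{1}{2} + \frac{3}{2} \left(-27\right)\right)\right) \left(-169\right) = \left(258 - 41\right) \left(-169\right) = 217 \left(-169\right) = -36673$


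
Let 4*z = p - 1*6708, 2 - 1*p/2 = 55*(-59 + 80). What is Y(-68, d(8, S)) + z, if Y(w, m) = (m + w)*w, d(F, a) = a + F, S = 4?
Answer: 3109/2 ≈ 1554.5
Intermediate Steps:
p = -2306 (p = 4 - 110*(-59 + 80) = 4 - 110*21 = 4 - 2*1155 = 4 - 2310 = -2306)
d(F, a) = F + a
Y(w, m) = w*(m + w)
z = -4507/2 (z = (-2306 - 1*6708)/4 = (-2306 - 6708)/4 = (1/4)*(-9014) = -4507/2 ≈ -2253.5)
Y(-68, d(8, S)) + z = -68*((8 + 4) - 68) - 4507/2 = -68*(12 - 68) - 4507/2 = -68*(-56) - 4507/2 = 3808 - 4507/2 = 3109/2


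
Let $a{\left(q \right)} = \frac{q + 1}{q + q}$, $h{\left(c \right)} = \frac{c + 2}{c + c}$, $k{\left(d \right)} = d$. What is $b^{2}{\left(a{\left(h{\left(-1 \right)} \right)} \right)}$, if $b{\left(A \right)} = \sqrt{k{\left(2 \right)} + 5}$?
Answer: $7$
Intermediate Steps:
$h{\left(c \right)} = \frac{2 + c}{2 c}$
$a{\left(q \right)} = \frac{1 + q}{2 q}$
$b{\left(A \right)} = \sqrt{7}$ ($b{\left(A \right)} = \sqrt{2 + 5} = \sqrt{7}$)
$b^{2}{\left(a{\left(h{\left(-1 \right)} \right)} \right)} = \left(\sqrt{7}\right)^{2} = 7$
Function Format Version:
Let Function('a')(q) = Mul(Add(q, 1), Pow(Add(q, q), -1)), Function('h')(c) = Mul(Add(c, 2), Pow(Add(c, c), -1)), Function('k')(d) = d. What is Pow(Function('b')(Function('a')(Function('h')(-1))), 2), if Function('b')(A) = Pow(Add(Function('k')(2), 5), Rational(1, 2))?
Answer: 7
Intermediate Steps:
Function('h')(c) = Mul(Rational(1, 2), Pow(c, -1), Add(2, c)) (Function('h')(c) = Mul(Add(2, c), Pow(Mul(2, c), -1)) = Mul(Add(2, c), Mul(Rational(1, 2), Pow(c, -1))) = Mul(Rational(1, 2), Pow(c, -1), Add(2, c)))
Function('a')(q) = Mul(Rational(1, 2), Pow(q, -1), Add(1, q)) (Function('a')(q) = Mul(Add(1, q), Pow(Mul(2, q), -1)) = Mul(Add(1, q), Mul(Rational(1, 2), Pow(q, -1))) = Mul(Rational(1, 2), Pow(q, -1), Add(1, q)))
Function('b')(A) = Pow(7, Rational(1, 2)) (Function('b')(A) = Pow(Add(2, 5), Rational(1, 2)) = Pow(7, Rational(1, 2)))
Pow(Function('b')(Function('a')(Function('h')(-1))), 2) = Pow(Pow(7, Rational(1, 2)), 2) = 7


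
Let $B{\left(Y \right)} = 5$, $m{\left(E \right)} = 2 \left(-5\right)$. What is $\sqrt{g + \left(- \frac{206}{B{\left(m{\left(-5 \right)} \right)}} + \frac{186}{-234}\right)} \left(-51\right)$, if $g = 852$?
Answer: $- \frac{17 \sqrt{30800445}}{65} \approx -1451.5$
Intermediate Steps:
$m{\left(E \right)} = -10$
$\sqrt{g + \left(- \frac{206}{B{\left(m{\left(-5 \right)} \right)}} + \frac{186}{-234}\right)} \left(-51\right) = \sqrt{852 + \left(- \frac{206}{5} + \frac{186}{-234}\right)} \left(-51\right) = \sqrt{852 + \left(\left(-206\right) \frac{1}{5} + 186 \left(- \frac{1}{234}\right)\right)} \left(-51\right) = \sqrt{852 - \frac{8189}{195}} \left(-51\right) = \sqrt{\frac{157951}{195}} \left(-51\right) = \frac{\sqrt{30800445}}{195} \left(-51\right) = - \frac{17 \sqrt{30800445}}{65}$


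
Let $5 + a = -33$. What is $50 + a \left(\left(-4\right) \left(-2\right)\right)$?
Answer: $-254$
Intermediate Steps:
$a = -38$ ($a = -5 - 33 = -38$)
$50 + a \left(\left(-4\right) \left(-2\right)\right) = 50 - 38 \left(\left(-4\right) \left(-2\right)\right) = 50 - 304 = -254$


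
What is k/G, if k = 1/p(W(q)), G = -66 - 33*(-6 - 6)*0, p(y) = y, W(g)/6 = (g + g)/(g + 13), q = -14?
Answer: -1/11088 ≈ -9.0188e-5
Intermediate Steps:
W(g) = 12*g/(13 + g) (W(g) = 6*((g + g)/(g + 13)) = 6*((2*g)/(13 + g)) = 6*(2*g/(13 + g)) = 12*g/(13 + g))
G = -66 (G = -66 - (-396)*0 = -66 - 33*0 = -66 + 0 = -66)
k = 1/168 (k = 1/(12*(-14)/(13 - 14)) = 1/(12*(-14)/(-1)) = 1/(12*(-14)*(-1)) = 1/168 ≈ 0.0059524)
k/G = (1/168)/(-66) = (1/168)*(-1/66) = -1/11088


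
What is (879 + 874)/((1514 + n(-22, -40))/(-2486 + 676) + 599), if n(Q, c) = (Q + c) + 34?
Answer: 1586465/541352 ≈ 2.9306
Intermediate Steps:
n(Q, c) = 34 + Q + c
(879 + 874)/((1514 + n(-22, -40))/(-2486 + 676) + 599) = (879 + 874)/((1514 + (34 - 22 - 40))/(-2486 + 676) + 599) = 1753/((1514 - 28)/(-1810) + 599) = 1753/(1486*(-1/1810) + 599) = 1753/(-743/905 + 599) = 1753/(541352/905) = 1753*(905/541352) = 1586465/541352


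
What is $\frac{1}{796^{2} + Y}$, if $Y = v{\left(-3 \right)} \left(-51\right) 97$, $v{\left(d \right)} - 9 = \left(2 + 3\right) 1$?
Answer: $\frac{1}{564358} \approx 1.7719 \cdot 10^{-6}$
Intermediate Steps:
$v{\left(d \right)} = 14$ ($v{\left(d \right)} = 9 + \left(2 + 3\right) 1 = 9 + 5 \cdot 1 = 9 + 5 = 14$)
$Y = -69258$ ($Y = 14 \left(-51\right) 97 = \left(-714\right) 97 = -69258$)
$\frac{1}{796^{2} + Y} = \frac{1}{796^{2} - 69258} = \frac{1}{633616 - 69258} = \frac{1}{564358}$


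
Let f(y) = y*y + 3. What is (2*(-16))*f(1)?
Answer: -128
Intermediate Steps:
f(y) = 3 + y² (f(y) = y² + 3 = 3 + y²)
(2*(-16))*f(1) = (2*(-16))*(3 + 1²) = -32*(3 + 1) = -32*4 = -128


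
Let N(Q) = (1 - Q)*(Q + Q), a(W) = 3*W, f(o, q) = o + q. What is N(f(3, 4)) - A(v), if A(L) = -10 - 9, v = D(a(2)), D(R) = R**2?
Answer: -65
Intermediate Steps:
N(Q) = 2*Q*(1 - Q) (N(Q) = (1 - Q)*(2*Q) = 2*Q*(1 - Q))
v = 36 (v = (3*2)**2 = 6**2 = 36)
A(L) = -19
N(f(3, 4)) - A(v) = 2*(3 + 4)*(1 - (3 + 4)) - 1*(-19) = 2*7*(1 - 1*7) + 19 = 2*7*(1 - 7) + 19 = 2*7*(-6) + 19 = -84 + 19 = -65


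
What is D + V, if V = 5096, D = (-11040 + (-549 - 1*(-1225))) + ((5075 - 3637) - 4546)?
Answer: -8376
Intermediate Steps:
D = -13472 (D = (-11040 + (-549 + 1225)) + (1438 - 4546) = (-11040 + 676) - 3108 = -10364 - 3108 = -13472)
D + V = -13472 + 5096 = -8376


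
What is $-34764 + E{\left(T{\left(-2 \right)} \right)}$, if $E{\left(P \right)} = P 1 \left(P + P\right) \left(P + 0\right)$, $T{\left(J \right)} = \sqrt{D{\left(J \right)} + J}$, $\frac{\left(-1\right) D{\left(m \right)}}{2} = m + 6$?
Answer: $-34764 - 20 i \sqrt{10} \approx -34764.0 - 63.246 i$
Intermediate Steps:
$D{\left(m \right)} = -12 - 2 m$ ($D{\left(m \right)} = - 2 \left(m + 6\right) = - 2 \left(6 + m\right) = -12 - 2 m$)
$T{\left(J \right)} = \sqrt{-12 - J}$ ($T{\left(J \right)} = \sqrt{\left(-12 - 2 J\right) + J} = \sqrt{-12 - J}$)
$E{\left(P \right)} = 2 P^{3}$ ($E{\left(P \right)} = P 2 P P = P 2 P^{2} = 2 P^{3}$)
$-34764 + E{\left(T{\left(-2 \right)} \right)} = -34764 + 2 \left(\sqrt{-12 - -2}\right)^{3} = -34764 + 2 \left(\sqrt{-12 + 2}\right)^{3} = -34764 + 2 \left(\sqrt{-10}\right)^{3} = -34764 + 2 \left(i \sqrt{10}\right)^{3} = -34764 + 2 \left(- 10 i \sqrt{10}\right) = -34764 - 20 i \sqrt{10}$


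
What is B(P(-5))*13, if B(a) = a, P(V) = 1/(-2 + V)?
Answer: -13/7 ≈ -1.8571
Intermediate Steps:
B(P(-5))*13 = 13/(-2 - 5) = 13/(-7) = -1/7*13 = -13/7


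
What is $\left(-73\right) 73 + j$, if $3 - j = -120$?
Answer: $-5206$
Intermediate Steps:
$j = 123$ ($j = 3 - -120 = 3 + 120 = 123$)
$\left(-73\right) 73 + j = \left(-73\right) 73 + 123 = -5329 + 123 = -5206$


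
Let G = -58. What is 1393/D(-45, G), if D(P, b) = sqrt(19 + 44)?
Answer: 199*sqrt(7)/3 ≈ 175.50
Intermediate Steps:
D(P, b) = 3*sqrt(7) (D(P, b) = sqrt(63) = 3*sqrt(7))
1393/D(-45, G) = 1393/((3*sqrt(7))) = 1393*(sqrt(7)/21) = 199*sqrt(7)/3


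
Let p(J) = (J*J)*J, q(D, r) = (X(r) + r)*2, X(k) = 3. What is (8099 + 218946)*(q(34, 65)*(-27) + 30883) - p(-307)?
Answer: 6207055938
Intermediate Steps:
q(D, r) = 6 + 2*r (q(D, r) = (3 + r)*2 = 6 + 2*r)
p(J) = J**3 (p(J) = J**2*J = J**3)
(8099 + 218946)*(q(34, 65)*(-27) + 30883) - p(-307) = (8099 + 218946)*((6 + 2*65)*(-27) + 30883) - 1*(-307)**3 = 227045*((6 + 130)*(-27) + 30883) - 1*(-28934443) = 227045*(136*(-27) + 30883) + 28934443 = 227045*(-3672 + 30883) + 28934443 = 227045*27211 + 28934443 = 6178121495 + 28934443 = 6207055938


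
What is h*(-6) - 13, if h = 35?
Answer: -223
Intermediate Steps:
h*(-6) - 13 = 35*(-6) - 13 = -210 - 13 = -223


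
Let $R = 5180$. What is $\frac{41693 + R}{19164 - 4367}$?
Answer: $\frac{46873}{14797} \approx 3.1677$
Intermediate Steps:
$\frac{41693 + R}{19164 - 4367} = \frac{41693 + 5180}{19164 - 4367} = \frac{46873}{14797}$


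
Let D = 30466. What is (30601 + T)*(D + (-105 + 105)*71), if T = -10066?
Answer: 625619310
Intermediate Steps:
(30601 + T)*(D + (-105 + 105)*71) = (30601 - 10066)*(30466 + (-105 + 105)*71) = 20535*(30466 + 0*71) = 20535*(30466 + 0) = 20535*30466 = 625619310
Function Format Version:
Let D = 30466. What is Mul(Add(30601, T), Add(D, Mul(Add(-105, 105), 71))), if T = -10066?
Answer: 625619310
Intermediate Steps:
Mul(Add(30601, T), Add(D, Mul(Add(-105, 105), 71))) = Mul(Add(30601, -10066), Add(30466, Mul(Add(-105, 105), 71))) = Mul(20535, Add(30466, Mul(0, 71))) = Mul(20535, Add(30466, 0)) = Mul(20535, 30466) = 625619310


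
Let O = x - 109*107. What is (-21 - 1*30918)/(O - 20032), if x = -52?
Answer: 30939/31747 ≈ 0.97455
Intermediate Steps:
O = -11715 (O = -52 - 109*107 = -52 - 11663 = -11715)
(-21 - 1*30918)/(O - 20032) = (-21 - 1*30918)/(-11715 - 20032) = (-21 - 30918)/(-31747) = -30939*(-1/31747) = 30939/31747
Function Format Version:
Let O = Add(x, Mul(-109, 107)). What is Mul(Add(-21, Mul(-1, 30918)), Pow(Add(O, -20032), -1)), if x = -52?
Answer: Rational(30939, 31747) ≈ 0.97455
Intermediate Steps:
O = -11715 (O = Add(-52, Mul(-109, 107)) = Add(-52, -11663) = -11715)
Mul(Add(-21, Mul(-1, 30918)), Pow(Add(O, -20032), -1)) = Mul(Add(-21, Mul(-1, 30918)), Pow(Add(-11715, -20032), -1)) = Mul(Add(-21, -30918), Pow(-31747, -1)) = Mul(-30939, Rational(-1, 31747)) = Rational(30939, 31747)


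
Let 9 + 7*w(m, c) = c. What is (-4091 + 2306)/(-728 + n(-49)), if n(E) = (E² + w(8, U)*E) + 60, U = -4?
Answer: -595/608 ≈ -0.97862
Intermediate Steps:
w(m, c) = -9/7 + c/7
n(E) = 60 + E² - 13*E/7 (n(E) = (E² + (-9/7 + (⅐)*(-4))*E) + 60 = (E² + (-9/7 - 4/7)*E) + 60 = (E² - 13*E/7) + 60 = 60 + E² - 13*E/7)
(-4091 + 2306)/(-728 + n(-49)) = (-4091 + 2306)/(-728 + (60 + (-49)² - 13/7*(-49))) = -1785/(-728 + (60 + 2401 + 91)) = -1785/(-728 + 2552) = -1785/1824 = -1785*1/1824 = -595/608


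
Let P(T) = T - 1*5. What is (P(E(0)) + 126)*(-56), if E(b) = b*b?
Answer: -6776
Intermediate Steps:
E(b) = b²
P(T) = -5 + T (P(T) = T - 5 = -5 + T)
(P(E(0)) + 126)*(-56) = ((-5 + 0²) + 126)*(-56) = ((-5 + 0) + 126)*(-56) = (-5 + 126)*(-56) = 121*(-56) = -6776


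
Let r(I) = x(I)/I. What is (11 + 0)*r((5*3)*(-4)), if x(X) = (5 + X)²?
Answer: -6655/12 ≈ -554.58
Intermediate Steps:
r(I) = (5 + I)²/I
(11 + 0)*r((5*3)*(-4)) = (11 + 0)*((5 + (5*3)*(-4))²/(((5*3)*(-4)))) = 11*((5 + 15*(-4))²/((15*(-4)))) = 11*((5 - 60)²/(-60)) = 11*(-1/60*(-55)²) = 11*(-1/60*3025) = 11*(-605/12) = -6655/12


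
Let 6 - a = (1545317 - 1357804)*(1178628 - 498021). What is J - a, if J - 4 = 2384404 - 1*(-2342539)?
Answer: 127627387332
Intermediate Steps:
a = -127622660385 (a = 6 - (1545317 - 1357804)*(1178628 - 498021) = 6 - 187513*680607 = 6 - 1*127622660391 = 6 - 127622660391 = -127622660385)
J = 4726947 (J = 4 + (2384404 - 1*(-2342539)) = 4 + (2384404 + 2342539) = 4 + 4726943 = 4726947)
J - a = 4726947 - 1*(-127622660385) = 4726947 + 127622660385 = 127627387332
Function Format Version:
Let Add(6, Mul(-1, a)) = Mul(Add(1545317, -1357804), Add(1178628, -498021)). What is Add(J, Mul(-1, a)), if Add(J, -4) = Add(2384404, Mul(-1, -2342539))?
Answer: 127627387332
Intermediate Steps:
a = -127622660385 (a = Add(6, Mul(-1, Mul(Add(1545317, -1357804), Add(1178628, -498021)))) = Add(6, Mul(-1, Mul(187513, 680607))) = Add(6, Mul(-1, 127622660391)) = Add(6, -127622660391) = -127622660385)
J = 4726947 (J = Add(4, Add(2384404, Mul(-1, -2342539))) = Add(4, Add(2384404, 2342539)) = Add(4, 4726943) = 4726947)
Add(J, Mul(-1, a)) = Add(4726947, Mul(-1, -127622660385)) = Add(4726947, 127622660385) = 127627387332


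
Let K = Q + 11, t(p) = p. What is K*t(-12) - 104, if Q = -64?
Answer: 532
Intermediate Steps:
K = -53 (K = -64 + 11 = -53)
K*t(-12) - 104 = -53*(-12) - 104 = 636 - 104 = 532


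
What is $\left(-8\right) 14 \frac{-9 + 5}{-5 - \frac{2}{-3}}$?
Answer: $- \frac{1344}{13} \approx -103.38$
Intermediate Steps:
$\left(-8\right) 14 \frac{-9 + 5}{-5 - \frac{2}{-3}} = - 112 \left(- \frac{4}{-5 - - \frac{2}{3}}\right) = - 112 \left(- \frac{4}{-5 + \frac{2}{3}}\right) = - 112 \left(- \frac{4}{- \frac{13}{3}}\right) = - 112 \left(\left(-4\right) \left(- \frac{3}{13}\right)\right) = \left(-112\right) \frac{12}{13} = - \frac{1344}{13}$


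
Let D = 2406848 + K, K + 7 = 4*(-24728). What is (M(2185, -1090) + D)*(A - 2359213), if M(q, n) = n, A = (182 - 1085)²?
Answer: -3561307275556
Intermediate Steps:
A = 815409 (A = (-903)² = 815409)
K = -98919 (K = -7 + 4*(-24728) = -7 - 98912 = -98919)
D = 2307929 (D = 2406848 - 98919 = 2307929)
(M(2185, -1090) + D)*(A - 2359213) = (-1090 + 2307929)*(815409 - 2359213) = 2306839*(-1543804) = -3561307275556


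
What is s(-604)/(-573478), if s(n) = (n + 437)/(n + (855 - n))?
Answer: 1/2936070 ≈ 3.4059e-7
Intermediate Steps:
s(n) = 23/45 + n/855 (s(n) = (437 + n)/855 = (437 + n)*(1/855) = 23/45 + n/855)
s(-604)/(-573478) = (23/45 + (1/855)*(-604))/(-573478) = (23/45 - 604/855)*(-1/573478) = -167/855*(-1/573478) = 1/2936070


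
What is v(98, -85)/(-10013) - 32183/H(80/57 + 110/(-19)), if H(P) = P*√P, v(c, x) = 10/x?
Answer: 2/170221 - 1834431*I*√570/12500 ≈ 1.1749e-5 - 3503.7*I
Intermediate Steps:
H(P) = P^(3/2)
v(98, -85)/(-10013) - 32183/H(80/57 + 110/(-19)) = (10/(-85))/(-10013) - 32183/(80/57 + 110/(-19))^(3/2) = (10*(-1/85))*(-1/10013) - 32183/(80*(1/57) + 110*(-1/19))^(3/2) = -2/17*(-1/10013) - 32183/(80/57 - 110/19)^(3/2) = 2/170221 - 32183*57*I*√570/12500 = 2/170221 - 1834431*I*√570/12500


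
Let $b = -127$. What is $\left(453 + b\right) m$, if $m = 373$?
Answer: $121598$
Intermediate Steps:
$\left(453 + b\right) m = \left(453 - 127\right) 373 = 326 \cdot 373 = 121598$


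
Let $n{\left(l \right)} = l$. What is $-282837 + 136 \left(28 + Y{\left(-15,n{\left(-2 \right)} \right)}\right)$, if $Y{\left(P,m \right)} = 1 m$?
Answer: $-279301$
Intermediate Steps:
$Y{\left(P,m \right)} = m$
$-282837 + 136 \left(28 + Y{\left(-15,n{\left(-2 \right)} \right)}\right) = -282837 + 136 \left(28 - 2\right) = -282837 + 136 \cdot 26 = -282837 + 3536 = -279301$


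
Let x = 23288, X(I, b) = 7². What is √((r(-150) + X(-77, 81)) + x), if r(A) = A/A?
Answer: √23338 ≈ 152.77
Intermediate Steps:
X(I, b) = 49
r(A) = 1
√((r(-150) + X(-77, 81)) + x) = √((1 + 49) + 23288) = √(50 + 23288) = √23338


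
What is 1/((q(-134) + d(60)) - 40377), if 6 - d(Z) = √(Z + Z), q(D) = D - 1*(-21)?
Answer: -10121/409738534 + √30/819477068 ≈ -2.4694e-5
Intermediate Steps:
q(D) = 21 + D (q(D) = D + 21 = 21 + D)
d(Z) = 6 - √2*√Z (d(Z) = 6 - √(Z + Z) = 6 - √(2*Z) = 6 - √2*√Z)
1/((q(-134) + d(60)) - 40377) = 1/(((21 - 134) + (6 - √2*√60)) - 40377) = 1/((-113 + (6 - √2*2*√15)) - 40377) = 1/((-113 + (6 - 2*√30)) - 40377) = 1/((-107 - 2*√30) - 40377) = 1/(-40484 - 2*√30)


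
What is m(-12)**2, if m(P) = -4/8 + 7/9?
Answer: 25/324 ≈ 0.077160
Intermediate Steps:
m(P) = 5/18 (m(P) = -4*1/8 + 7*(1/9) = -1/2 + 7/9 = 5/18)
m(-12)**2 = (5/18)**2 = 25/324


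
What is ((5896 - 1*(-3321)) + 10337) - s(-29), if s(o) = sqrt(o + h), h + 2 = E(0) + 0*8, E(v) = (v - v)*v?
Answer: 19554 - I*sqrt(31) ≈ 19554.0 - 5.5678*I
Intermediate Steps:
E(v) = 0 (E(v) = 0*v = 0)
h = -2 (h = -2 + (0 + 0*8) = -2 + (0 + 0) = -2 + 0 = -2)
s(o) = sqrt(-2 + o) (s(o) = sqrt(o - 2) = sqrt(-2 + o))
((5896 - 1*(-3321)) + 10337) - s(-29) = ((5896 - 1*(-3321)) + 10337) - sqrt(-2 - 29) = ((5896 + 3321) + 10337) - sqrt(-31) = (9217 + 10337) - I*sqrt(31) = 19554 - I*sqrt(31)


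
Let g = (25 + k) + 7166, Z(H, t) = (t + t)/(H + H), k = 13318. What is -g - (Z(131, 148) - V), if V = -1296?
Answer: -2856603/131 ≈ -21806.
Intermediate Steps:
Z(H, t) = t/H (Z(H, t) = (2*t)/((2*H)) = (2*t)*(1/(2*H)) = t/H)
g = 20509 (g = (25 + 13318) + 7166 = 13343 + 7166 = 20509)
-g - (Z(131, 148) - V) = -1*20509 - (148/131 - 1*(-1296)) = -20509 - (148*(1/131) + 1296) = -20509 - (148/131 + 1296) = -20509 - 1*169924/131 = -20509 - 169924/131 = -2856603/131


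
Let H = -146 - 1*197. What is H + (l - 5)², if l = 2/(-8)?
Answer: -5047/16 ≈ -315.44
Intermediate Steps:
l = -¼ (l = 2*(-⅛) = -¼ ≈ -0.25000)
H = -343 (H = -146 - 197 = -343)
H + (l - 5)² = -343 + (-¼ - 5)² = -343 + (-21/4)² = -343 + 441/16 = -5047/16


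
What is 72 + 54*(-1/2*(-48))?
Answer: 1368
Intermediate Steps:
72 + 54*(-1/2*(-48)) = 72 + 54*24 = 72 + 1296 = 1368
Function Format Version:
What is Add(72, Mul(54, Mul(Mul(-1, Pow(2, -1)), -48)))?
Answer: 1368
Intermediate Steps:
Add(72, Mul(54, Mul(Mul(-1, Pow(2, -1)), -48))) = Add(72, Mul(54, Mul(Mul(-1, Rational(1, 2)), -48))) = Add(72, Mul(54, Mul(Rational(-1, 2), -48))) = Add(72, Mul(54, 24)) = Add(72, 1296) = 1368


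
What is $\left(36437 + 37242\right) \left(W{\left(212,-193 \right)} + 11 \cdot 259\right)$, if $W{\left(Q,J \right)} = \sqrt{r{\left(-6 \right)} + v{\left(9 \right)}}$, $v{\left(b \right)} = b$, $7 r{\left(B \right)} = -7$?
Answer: $209911471 + 147358 \sqrt{2} \approx 2.1012 \cdot 10^{8}$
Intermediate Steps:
$r{\left(B \right)} = -1$ ($r{\left(B \right)} = \frac{1}{7} \left(-7\right) = -1$)
$W{\left(Q,J \right)} = 2 \sqrt{2}$ ($W{\left(Q,J \right)} = \sqrt{-1 + 9} = \sqrt{8} = 2 \sqrt{2}$)
$\left(36437 + 37242\right) \left(W{\left(212,-193 \right)} + 11 \cdot 259\right) = \left(36437 + 37242\right) \left(2 \sqrt{2} + 11 \cdot 259\right) = 73679 \left(2 \sqrt{2} + 2849\right) = 73679 \left(2849 + 2 \sqrt{2}\right) = 209911471 + 147358 \sqrt{2}$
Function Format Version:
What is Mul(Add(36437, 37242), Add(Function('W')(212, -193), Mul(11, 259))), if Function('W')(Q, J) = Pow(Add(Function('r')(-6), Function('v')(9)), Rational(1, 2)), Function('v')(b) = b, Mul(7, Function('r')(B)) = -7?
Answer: Add(209911471, Mul(147358, Pow(2, Rational(1, 2)))) ≈ 2.1012e+8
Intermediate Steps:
Function('r')(B) = -1 (Function('r')(B) = Mul(Rational(1, 7), -7) = -1)
Function('W')(Q, J) = Mul(2, Pow(2, Rational(1, 2))) (Function('W')(Q, J) = Pow(Add(-1, 9), Rational(1, 2)) = Pow(8, Rational(1, 2)) = Mul(2, Pow(2, Rational(1, 2))))
Mul(Add(36437, 37242), Add(Function('W')(212, -193), Mul(11, 259))) = Mul(Add(36437, 37242), Add(Mul(2, Pow(2, Rational(1, 2))), Mul(11, 259))) = Mul(73679, Add(Mul(2, Pow(2, Rational(1, 2))), 2849)) = Mul(73679, Add(2849, Mul(2, Pow(2, Rational(1, 2))))) = Add(209911471, Mul(147358, Pow(2, Rational(1, 2))))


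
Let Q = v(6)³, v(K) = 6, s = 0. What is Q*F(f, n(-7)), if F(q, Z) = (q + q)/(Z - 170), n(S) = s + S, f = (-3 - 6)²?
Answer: -11664/59 ≈ -197.69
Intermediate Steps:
f = 81 (f = (-9)² = 81)
n(S) = S (n(S) = 0 + S = S)
Q = 216 (Q = 6³ = 216)
F(q, Z) = 2*q/(-170 + Z) (F(q, Z) = (2*q)/(-170 + Z) = 2*q/(-170 + Z))
Q*F(f, n(-7)) = 216*(2*81/(-170 - 7)) = 216*(2*81/(-177)) = 216*(2*81*(-1/177)) = 216*(-54/59) = -11664/59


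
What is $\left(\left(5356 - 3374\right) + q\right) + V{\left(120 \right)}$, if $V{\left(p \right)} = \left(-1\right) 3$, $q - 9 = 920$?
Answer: $2908$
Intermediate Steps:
$q = 929$ ($q = 9 + 920 = 929$)
$V{\left(p \right)} = -3$
$\left(\left(5356 - 3374\right) + q\right) + V{\left(120 \right)} = \left(\left(5356 - 3374\right) + 929\right) - 3 = \left(1982 + 929\right) - 3 = 2911 - 3 = 2908$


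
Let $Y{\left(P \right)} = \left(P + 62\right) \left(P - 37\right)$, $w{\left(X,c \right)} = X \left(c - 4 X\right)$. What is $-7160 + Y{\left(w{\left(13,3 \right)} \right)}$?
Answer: $380390$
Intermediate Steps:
$Y{\left(P \right)} = \left(-37 + P\right) \left(62 + P\right)$ ($Y{\left(P \right)} = \left(62 + P\right) \left(-37 + P\right) = \left(-37 + P\right) \left(62 + P\right)$)
$-7160 + Y{\left(w{\left(13,3 \right)} \right)} = -7160 + \left(-2294 + \left(13 \left(3 - 52\right)\right)^{2} + 25 \cdot 13 \left(3 - 52\right)\right) = -7160 + \left(-2294 + \left(13 \left(-49\right)\right)^{2} + 25 \cdot 13 \left(-49\right)\right) = -7160 + \left(-2294 + \left(-637\right)^{2} + 25 \left(-637\right)\right) = -7160 - -387550 = -7160 + 387550 = 380390$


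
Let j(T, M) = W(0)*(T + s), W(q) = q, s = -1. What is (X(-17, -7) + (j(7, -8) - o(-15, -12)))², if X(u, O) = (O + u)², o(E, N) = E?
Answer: 349281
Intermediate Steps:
j(T, M) = 0 (j(T, M) = 0*(T - 1) = 0*(-1 + T) = 0)
(X(-17, -7) + (j(7, -8) - o(-15, -12)))² = ((-7 - 17)² + (0 - 1*(-15)))² = ((-24)² + (0 + 15))² = (576 + 15)² = 591² = 349281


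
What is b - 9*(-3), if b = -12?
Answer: 15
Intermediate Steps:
b - 9*(-3) = -12 - 9*(-3) = -12 + 27 = 15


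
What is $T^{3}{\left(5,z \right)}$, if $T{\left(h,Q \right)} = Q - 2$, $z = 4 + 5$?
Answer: $343$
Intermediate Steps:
$z = 9$
$T{\left(h,Q \right)} = -2 + Q$
$T^{3}{\left(5,z \right)} = \left(-2 + 9\right)^{3} = 7^{3} = 343$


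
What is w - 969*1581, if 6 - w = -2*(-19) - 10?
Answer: -1532011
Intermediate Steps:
w = -22 (w = 6 - (-2*(-19) - 10) = 6 - (38 - 10) = 6 - 1*28 = 6 - 28 = -22)
w - 969*1581 = -22 - 969*1581 = -22 - 1531989 = -1532011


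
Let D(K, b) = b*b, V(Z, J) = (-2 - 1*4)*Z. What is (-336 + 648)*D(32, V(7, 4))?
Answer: 550368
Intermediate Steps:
V(Z, J) = -6*Z (V(Z, J) = (-2 - 4)*Z = -6*Z)
D(K, b) = b²
(-336 + 648)*D(32, V(7, 4)) = (-336 + 648)*(-6*7)² = 312*(-42)² = 312*1764 = 550368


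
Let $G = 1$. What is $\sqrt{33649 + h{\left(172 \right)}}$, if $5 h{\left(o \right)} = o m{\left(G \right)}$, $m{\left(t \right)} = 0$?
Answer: $\sqrt{33649} \approx 183.44$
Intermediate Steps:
$h{\left(o \right)} = 0$ ($h{\left(o \right)} = \frac{o 0}{5} = \frac{1}{5} \cdot 0 = 0$)
$\sqrt{33649 + h{\left(172 \right)}} = \sqrt{33649 + 0} = \sqrt{33649}$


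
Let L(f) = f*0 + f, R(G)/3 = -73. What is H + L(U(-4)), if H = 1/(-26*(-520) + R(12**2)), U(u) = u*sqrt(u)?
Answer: 1/13301 - 8*I ≈ 7.5182e-5 - 8.0*I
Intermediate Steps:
R(G) = -219 (R(G) = 3*(-73) = -219)
U(u) = u**(3/2)
H = 1/13301 (H = 1/(-26*(-520) - 219) = 1/(13520 - 219) = 1/13301 ≈ 7.5182e-5)
L(f) = f (L(f) = 0 + f = f)
H + L(U(-4)) = 1/13301 + (-4)**(3/2) = 1/13301 - 8*I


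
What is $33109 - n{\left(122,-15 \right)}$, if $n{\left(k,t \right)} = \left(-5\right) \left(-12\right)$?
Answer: $33049$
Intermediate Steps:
$n{\left(k,t \right)} = 60$
$33109 - n{\left(122,-15 \right)} = 33109 - 60 = 33049$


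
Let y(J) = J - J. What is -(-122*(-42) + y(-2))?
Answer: -5124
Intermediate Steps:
y(J) = 0
-(-122*(-42) + y(-2)) = -(-122*(-42) + 0) = -(5124 + 0) = -1*5124 = -5124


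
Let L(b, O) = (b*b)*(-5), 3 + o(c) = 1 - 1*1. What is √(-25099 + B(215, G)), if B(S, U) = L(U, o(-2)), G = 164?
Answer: 3*I*√17731 ≈ 399.47*I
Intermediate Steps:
o(c) = -3 (o(c) = -3 + (1 - 1*1) = -3 + (1 - 1) = -3 + 0 = -3)
L(b, O) = -5*b² (L(b, O) = b²*(-5) = -5*b²)
B(S, U) = -5*U²
√(-25099 + B(215, G)) = √(-25099 - 5*164²) = √(-25099 - 5*26896) = √(-25099 - 134480) = √(-159579) = 3*I*√17731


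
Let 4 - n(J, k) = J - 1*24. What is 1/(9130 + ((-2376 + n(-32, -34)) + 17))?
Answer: 1/6831 ≈ 0.00014639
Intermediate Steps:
n(J, k) = 28 - J (n(J, k) = 4 - (J - 1*24) = 4 - (J - 24) = 4 - (-24 + J) = 4 + (24 - J) = 28 - J)
1/(9130 + ((-2376 + n(-32, -34)) + 17)) = 1/(9130 + ((-2376 + (28 - 1*(-32))) + 17)) = 1/(9130 + ((-2376 + (28 + 32)) + 17)) = 1/(9130 + ((-2376 + 60) + 17)) = 1/(9130 + (-2316 + 17)) = 1/(9130 - 2299) = 1/6831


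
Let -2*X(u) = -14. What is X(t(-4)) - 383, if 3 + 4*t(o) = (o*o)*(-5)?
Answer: -376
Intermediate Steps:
t(o) = -¾ - 5*o²/4 (t(o) = -¾ + ((o*o)*(-5))/4 = -¾ + (o²*(-5))/4 = -¾ + (-5*o²)/4 = -¾ - 5*o²/4)
X(u) = 7 (X(u) = -½*(-14) = 7)
X(t(-4)) - 383 = 7 - 383 = -376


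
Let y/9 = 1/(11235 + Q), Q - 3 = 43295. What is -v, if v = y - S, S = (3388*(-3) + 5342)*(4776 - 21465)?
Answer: 4388508164805/54533 ≈ 8.0474e+7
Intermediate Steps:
Q = 43298 (Q = 3 + 43295 = 43298)
y = 9/54533 (y = 9/(11235 + 43298) = 9/54533 ≈ 0.00016504)
S = 80474358 (S = (-10164 + 5342)*(-16689) = -4822*(-16689) = 80474358)
v = -4388508164805/54533 (v = 9/54533 - 1*80474358 = 9/54533 - 80474358 = -4388508164805/54533 ≈ -8.0474e+7)
-v = -1*(-4388508164805/54533) = 4388508164805/54533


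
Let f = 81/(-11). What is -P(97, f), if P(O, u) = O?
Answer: -97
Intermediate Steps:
f = -81/11 (f = 81*(-1/11) = -81/11 ≈ -7.3636)
-P(97, f) = -1*97 = -97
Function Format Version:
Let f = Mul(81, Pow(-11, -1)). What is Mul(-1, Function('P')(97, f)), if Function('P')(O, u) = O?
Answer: -97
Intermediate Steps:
f = Rational(-81, 11) (f = Mul(81, Rational(-1, 11)) = Rational(-81, 11) ≈ -7.3636)
Mul(-1, Function('P')(97, f)) = Mul(-1, 97) = -97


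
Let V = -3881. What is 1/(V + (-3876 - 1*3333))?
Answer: -1/11090 ≈ -9.0171e-5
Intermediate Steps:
1/(V + (-3876 - 1*3333)) = 1/(-3881 + (-3876 - 1*3333)) = 1/(-3881 + (-3876 - 3333)) = 1/(-3881 - 7209) = 1/(-11090) = -1/11090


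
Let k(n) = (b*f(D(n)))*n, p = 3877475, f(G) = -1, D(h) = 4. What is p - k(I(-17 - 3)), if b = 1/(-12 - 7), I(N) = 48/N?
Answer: 368360137/95 ≈ 3.8775e+6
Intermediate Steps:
b = -1/19 (b = 1/(-19) = -1/19 ≈ -0.052632)
k(n) = n/19 (k(n) = (-1/19*(-1))*n = n/19)
p - k(I(-17 - 3)) = 3877475 - 48/(-17 - 3)/19 = 3877475 - 48/(-20)/19 = 3877475 - 48*(-1/20)/19 = 3877475 - (-12)/(19*5) = 3877475 - 1*(-12/95) = 3877475 + 12/95 = 368360137/95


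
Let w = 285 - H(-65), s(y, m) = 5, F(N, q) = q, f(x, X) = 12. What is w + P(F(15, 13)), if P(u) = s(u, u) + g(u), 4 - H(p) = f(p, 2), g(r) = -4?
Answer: 294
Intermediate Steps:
H(p) = -8 (H(p) = 4 - 1*12 = 4 - 12 = -8)
P(u) = 1 (P(u) = 5 - 4 = 1)
w = 293 (w = 285 - 1*(-8) = 285 + 8 = 293)
w + P(F(15, 13)) = 293 + 1 = 294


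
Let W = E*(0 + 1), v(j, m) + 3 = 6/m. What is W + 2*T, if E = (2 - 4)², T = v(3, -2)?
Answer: -8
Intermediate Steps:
v(j, m) = -3 + 6/m
T = -6 (T = -3 + 6/(-2) = -3 + 6*(-½) = -3 - 3 = -6)
E = 4 (E = (-2)² = 4)
W = 4 (W = 4*(0 + 1) = 4*1 = 4)
W + 2*T = 4 + 2*(-6) = 4 - 12 = -8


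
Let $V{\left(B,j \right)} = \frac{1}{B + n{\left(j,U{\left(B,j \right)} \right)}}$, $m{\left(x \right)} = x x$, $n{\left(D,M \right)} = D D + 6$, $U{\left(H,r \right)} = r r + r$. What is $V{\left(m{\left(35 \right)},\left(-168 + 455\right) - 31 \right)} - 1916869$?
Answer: $- \frac{127983592522}{66767} \approx -1.9169 \cdot 10^{6}$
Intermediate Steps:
$U{\left(H,r \right)} = r + r^{2}$ ($U{\left(H,r \right)} = r^{2} + r = r + r^{2}$)
$n{\left(D,M \right)} = 6 + D^{2}$ ($n{\left(D,M \right)} = D^{2} + 6 = 6 + D^{2}$)
$m{\left(x \right)} = x^{2}$
$V{\left(B,j \right)} = \frac{1}{6 + B + j^{2}}$ ($V{\left(B,j \right)} = \frac{1}{B + \left(6 + j^{2}\right)} = \frac{1}{6 + B + j^{2}}$)
$V{\left(m{\left(35 \right)},\left(-168 + 455\right) - 31 \right)} - 1916869 = \frac{1}{6 + 35^{2} + \left(\left(-168 + 455\right) - 31\right)^{2}} - 1916869 = \frac{1}{6 + 1225 + \left(287 - 31\right)^{2}} - 1916869 = \frac{1}{6 + 1225 + 256^{2}} - 1916869 = \frac{1}{6 + 1225 + 65536} - 1916869 = \frac{1}{66767} - 1916869 = - \frac{127983592522}{66767}$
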